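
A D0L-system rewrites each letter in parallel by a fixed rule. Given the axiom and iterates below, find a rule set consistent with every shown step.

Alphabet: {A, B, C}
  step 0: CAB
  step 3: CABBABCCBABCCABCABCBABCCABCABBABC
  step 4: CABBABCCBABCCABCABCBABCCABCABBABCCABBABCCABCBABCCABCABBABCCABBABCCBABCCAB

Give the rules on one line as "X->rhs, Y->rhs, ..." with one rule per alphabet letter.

A->BAB, B->C, C->CAB

  step 3 ⇒ step 4: CABBABCCBABCCABCABCBABCCABCABBABC ⇒ CAB·BAB·C·C·BAB·C·CAB·CAB·C·BAB·C·CAB·CAB·BAB·C·CAB·BAB·C·CAB·C·BAB·C·CAB·CAB·BAB·C·CAB·BAB·C·C·BAB·C·CAB
    A ↦ BAB
    B ↦ C
    C ↦ CAB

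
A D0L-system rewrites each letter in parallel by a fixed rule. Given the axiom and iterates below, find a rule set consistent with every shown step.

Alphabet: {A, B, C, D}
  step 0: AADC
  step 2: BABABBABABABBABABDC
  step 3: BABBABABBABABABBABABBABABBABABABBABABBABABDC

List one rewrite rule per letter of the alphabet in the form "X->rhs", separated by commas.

A->BBA, B->BA, C->DC, D->B

  step 2 ⇒ step 3: BABABBABABABBABABDC ⇒ BA·BBA·BA·BBA·BA·BA·BBA·BA·BBA·BA·BBA·BA·BA·BBA·BA·BBA·BA·B·DC
    A ↦ BBA
    B ↦ BA
    C ↦ DC
    D ↦ B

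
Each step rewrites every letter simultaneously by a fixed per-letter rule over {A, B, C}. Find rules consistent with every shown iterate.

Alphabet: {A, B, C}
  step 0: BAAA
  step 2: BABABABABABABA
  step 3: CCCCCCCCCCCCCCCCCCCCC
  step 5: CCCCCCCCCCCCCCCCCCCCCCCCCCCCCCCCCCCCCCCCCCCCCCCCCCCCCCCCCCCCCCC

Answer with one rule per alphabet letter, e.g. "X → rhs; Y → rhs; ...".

A->CC, B->C, C->BA

  step 2 ⇒ step 3: BABABABABABABA ⇒ C·CC·C·CC·C·CC·C·CC·C·CC·C·CC·C·CC
    A ↦ CC
    B ↦ C
    C ↦ BA  (constrained at step 3)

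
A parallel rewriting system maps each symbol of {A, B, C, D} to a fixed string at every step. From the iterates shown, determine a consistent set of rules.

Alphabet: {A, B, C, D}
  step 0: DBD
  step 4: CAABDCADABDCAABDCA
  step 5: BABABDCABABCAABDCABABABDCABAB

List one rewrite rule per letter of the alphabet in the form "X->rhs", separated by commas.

A->AB, B->D, C->B, D->CA

  step 4 ⇒ step 5: CAABDCADABDCAABDCA ⇒ B·AB·AB·D·CA·B·AB·CA·AB·D·CA·B·AB·AB·D·CA·B·AB
    A ↦ AB
    B ↦ D
    C ↦ B
    D ↦ CA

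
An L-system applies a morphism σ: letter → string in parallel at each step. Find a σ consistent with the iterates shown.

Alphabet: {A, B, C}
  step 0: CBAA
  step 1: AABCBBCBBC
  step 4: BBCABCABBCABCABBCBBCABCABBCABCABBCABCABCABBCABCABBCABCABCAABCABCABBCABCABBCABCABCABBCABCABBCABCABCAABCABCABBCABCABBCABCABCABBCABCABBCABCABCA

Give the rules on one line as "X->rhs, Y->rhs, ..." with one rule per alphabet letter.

A->BBC, B->ABC, C->A

  step 0 ⇒ step 1: CBAA ⇒ A·ABC·BBC·BBC
    A ↦ BBC
    B ↦ ABC
    C ↦ A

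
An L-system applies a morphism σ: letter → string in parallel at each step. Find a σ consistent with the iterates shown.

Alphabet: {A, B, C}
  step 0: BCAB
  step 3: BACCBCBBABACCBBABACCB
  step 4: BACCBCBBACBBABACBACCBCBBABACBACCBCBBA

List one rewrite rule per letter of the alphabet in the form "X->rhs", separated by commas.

  step 3 ⇒ step 4: BACCBCBBABACCBBABACCB ⇒ BA·C·CB·CB·BA·CB·BA·BA·C·BA·C·CB·CB·BA·BA·C·BA·C·CB·CB·BA
    A ↦ C
    B ↦ BA
    C ↦ CB

A->C, B->BA, C->CB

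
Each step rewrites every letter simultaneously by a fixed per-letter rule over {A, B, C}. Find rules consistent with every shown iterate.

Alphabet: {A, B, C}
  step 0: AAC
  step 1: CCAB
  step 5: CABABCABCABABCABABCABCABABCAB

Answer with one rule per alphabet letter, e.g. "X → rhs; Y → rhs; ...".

A->C, B->AB, C->AB

  step 0 ⇒ step 1: AAC ⇒ C·C·AB
    A ↦ C
    C ↦ AB
    B ↦ AB  (constrained at step 1)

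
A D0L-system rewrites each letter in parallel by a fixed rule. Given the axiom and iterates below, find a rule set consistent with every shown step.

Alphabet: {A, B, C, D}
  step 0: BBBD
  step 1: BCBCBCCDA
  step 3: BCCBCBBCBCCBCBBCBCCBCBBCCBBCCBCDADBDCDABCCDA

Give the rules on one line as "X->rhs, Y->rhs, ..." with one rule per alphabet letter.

A->DBD, B->BC, C->CB, D->CDA

  step 0 ⇒ step 1: BBBD ⇒ BC·BC·BC·CDA
    B ↦ BC
    D ↦ CDA
    A ↦ DBD  (constrained at step 1)
    C ↦ CB  (constrained at step 1)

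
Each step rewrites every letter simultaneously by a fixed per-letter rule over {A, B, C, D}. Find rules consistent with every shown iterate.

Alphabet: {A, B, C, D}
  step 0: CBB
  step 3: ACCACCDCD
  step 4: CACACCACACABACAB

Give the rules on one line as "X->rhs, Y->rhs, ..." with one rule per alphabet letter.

A->C, B->D, C->AC, D->AB

  step 3 ⇒ step 4: ACCACCDCD ⇒ C·AC·AC·C·AC·AC·AB·AC·AB
    A ↦ C
    C ↦ AC
    D ↦ AB
    B ↦ D  (constrained at step 0)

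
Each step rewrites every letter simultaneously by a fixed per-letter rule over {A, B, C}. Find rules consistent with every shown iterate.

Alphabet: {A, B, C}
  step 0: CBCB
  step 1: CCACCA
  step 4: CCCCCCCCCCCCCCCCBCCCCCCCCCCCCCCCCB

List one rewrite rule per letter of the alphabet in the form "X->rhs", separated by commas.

  step 0 ⇒ step 1: CBCB ⇒ CC·A·CC·A
    B ↦ A
    C ↦ CC
    A ↦ B  (constrained at step 1)

A->B, B->A, C->CC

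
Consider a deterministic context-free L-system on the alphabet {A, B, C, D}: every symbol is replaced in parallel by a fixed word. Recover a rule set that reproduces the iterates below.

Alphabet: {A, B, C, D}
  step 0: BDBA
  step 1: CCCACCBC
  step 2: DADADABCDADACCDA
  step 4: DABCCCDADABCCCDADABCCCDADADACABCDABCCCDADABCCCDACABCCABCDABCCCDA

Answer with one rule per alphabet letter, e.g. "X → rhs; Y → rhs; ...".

A->BC, B->CC, C->DA, D->CA

  step 1 ⇒ step 2: CCCACCBC ⇒ DA·DA·DA·BC·DA·DA·CC·DA
    A ↦ BC
    B ↦ CC
    C ↦ DA
  step 0 ⇒ step 1: BDBA ⇒ CC·CA·CC·BC
    D ↦ CA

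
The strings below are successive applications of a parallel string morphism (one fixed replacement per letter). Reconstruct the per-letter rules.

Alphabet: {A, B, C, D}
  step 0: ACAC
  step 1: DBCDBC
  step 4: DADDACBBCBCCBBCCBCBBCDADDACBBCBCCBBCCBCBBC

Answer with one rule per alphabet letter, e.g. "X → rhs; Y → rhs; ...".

  step 0 ⇒ step 1: ACAC ⇒ D·BC·D·BC
    A ↦ D
    C ↦ BC
    B ↦ CB  (constrained at step 1)
    D ↦ DA  (constrained at step 1)

A->D, B->CB, C->BC, D->DA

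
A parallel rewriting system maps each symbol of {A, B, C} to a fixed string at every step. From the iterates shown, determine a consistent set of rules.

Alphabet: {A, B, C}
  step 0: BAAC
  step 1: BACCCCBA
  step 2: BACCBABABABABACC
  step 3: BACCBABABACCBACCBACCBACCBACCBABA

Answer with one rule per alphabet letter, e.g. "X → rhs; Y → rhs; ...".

  step 2 ⇒ step 3: BACCBABABABABACC ⇒ BA·CC·BA·BA·BA·CC·BA·CC·BA·CC·BA·CC·BA·CC·BA·BA
    A ↦ CC
    B ↦ BA
    C ↦ BA

A->CC, B->BA, C->BA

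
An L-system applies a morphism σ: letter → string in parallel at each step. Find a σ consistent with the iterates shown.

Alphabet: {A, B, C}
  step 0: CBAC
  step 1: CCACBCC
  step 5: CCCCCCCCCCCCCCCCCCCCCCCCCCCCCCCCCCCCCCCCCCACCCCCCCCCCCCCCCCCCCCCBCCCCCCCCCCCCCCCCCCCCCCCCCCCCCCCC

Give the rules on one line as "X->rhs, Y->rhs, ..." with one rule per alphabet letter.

  step 0 ⇒ step 1: CBAC ⇒ CC·A·CB·CC
    A ↦ CB
    B ↦ A
    C ↦ CC

A->CB, B->A, C->CC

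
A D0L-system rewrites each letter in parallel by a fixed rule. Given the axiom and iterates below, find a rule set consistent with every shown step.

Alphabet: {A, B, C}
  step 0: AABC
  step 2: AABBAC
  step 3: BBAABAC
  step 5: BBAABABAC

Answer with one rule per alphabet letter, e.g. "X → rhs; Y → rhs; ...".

  step 2 ⇒ step 3: AABBAC ⇒ B·B·A·A·B·AC
    A ↦ B
    B ↦ A
    C ↦ AC

A->B, B->A, C->AC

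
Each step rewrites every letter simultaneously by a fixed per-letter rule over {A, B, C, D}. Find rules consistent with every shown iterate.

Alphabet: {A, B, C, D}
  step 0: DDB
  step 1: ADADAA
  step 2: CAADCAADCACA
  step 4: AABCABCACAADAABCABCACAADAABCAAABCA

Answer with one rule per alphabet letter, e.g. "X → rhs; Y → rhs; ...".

  step 1 ⇒ step 2: ADADAA ⇒ CA·AD·CA·AD·CA·CA
    A ↦ CA
    D ↦ AD
  step 0 ⇒ step 1: DDB ⇒ AD·AD·AA
    B ↦ AA
    C ↦ B  (constrained at step 2)

A->CA, B->AA, C->B, D->AD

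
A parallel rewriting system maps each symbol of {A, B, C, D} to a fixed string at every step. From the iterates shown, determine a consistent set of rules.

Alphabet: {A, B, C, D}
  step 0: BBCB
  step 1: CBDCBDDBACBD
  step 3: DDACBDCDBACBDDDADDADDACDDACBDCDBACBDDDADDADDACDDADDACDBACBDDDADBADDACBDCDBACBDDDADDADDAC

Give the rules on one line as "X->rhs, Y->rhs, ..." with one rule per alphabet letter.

A->C, B->CBD, C->DBA, D->DDA

  step 0 ⇒ step 1: BBCB ⇒ CBD·CBD·DBA·CBD
    B ↦ CBD
    C ↦ DBA
    A ↦ C  (constrained at step 1)
    D ↦ DDA  (constrained at step 1)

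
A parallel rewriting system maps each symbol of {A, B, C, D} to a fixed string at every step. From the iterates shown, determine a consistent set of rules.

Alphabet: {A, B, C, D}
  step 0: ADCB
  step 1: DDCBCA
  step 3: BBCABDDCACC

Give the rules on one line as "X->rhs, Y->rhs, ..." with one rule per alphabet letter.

A->DD, B->CA, C->B, D->C

  step 0 ⇒ step 1: ADCB ⇒ DD·C·B·CA
    A ↦ DD
    B ↦ CA
    C ↦ B
    D ↦ C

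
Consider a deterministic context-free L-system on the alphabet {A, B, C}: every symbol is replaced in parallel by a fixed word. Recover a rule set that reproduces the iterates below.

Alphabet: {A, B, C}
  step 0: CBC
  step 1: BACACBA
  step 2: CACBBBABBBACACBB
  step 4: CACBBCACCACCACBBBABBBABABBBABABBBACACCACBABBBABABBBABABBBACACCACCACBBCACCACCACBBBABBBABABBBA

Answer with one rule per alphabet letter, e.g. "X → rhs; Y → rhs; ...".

A->BB, B->CAC, C->BA

  step 1 ⇒ step 2: BACACBA ⇒ CAC·BB·BA·BB·BA·CAC·BB
    A ↦ BB
    B ↦ CAC
    C ↦ BA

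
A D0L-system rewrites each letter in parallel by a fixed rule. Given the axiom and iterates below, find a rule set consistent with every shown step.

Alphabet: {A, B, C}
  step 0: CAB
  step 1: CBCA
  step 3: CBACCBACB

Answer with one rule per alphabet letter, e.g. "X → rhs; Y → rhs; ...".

  step 0 ⇒ step 1: CAB ⇒ CB·C·A
    A ↦ C
    B ↦ A
    C ↦ CB

A->C, B->A, C->CB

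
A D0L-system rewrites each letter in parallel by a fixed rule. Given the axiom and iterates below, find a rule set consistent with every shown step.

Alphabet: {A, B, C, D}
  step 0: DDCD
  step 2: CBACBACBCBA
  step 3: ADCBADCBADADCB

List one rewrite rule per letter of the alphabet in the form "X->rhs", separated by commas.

  step 2 ⇒ step 3: CBACBACBCBA ⇒ A·D·CB·A·D·CB·A·D·A·D·CB
    A ↦ CB
    B ↦ D
    C ↦ A
    D ↦ AC  (constrained at step 0)

A->CB, B->D, C->A, D->AC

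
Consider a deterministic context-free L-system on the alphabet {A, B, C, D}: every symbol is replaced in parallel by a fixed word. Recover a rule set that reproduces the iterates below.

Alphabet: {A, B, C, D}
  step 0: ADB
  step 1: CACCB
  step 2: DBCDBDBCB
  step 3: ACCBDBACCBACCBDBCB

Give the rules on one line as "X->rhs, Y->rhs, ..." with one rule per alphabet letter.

  step 2 ⇒ step 3: DBCDBDBCB ⇒ AC·CB·DB·AC·CB·AC·CB·DB·CB
    B ↦ CB
    C ↦ DB
    D ↦ AC
  step 0 ⇒ step 1: ADB ⇒ C·AC·CB
    A ↦ C

A->C, B->CB, C->DB, D->AC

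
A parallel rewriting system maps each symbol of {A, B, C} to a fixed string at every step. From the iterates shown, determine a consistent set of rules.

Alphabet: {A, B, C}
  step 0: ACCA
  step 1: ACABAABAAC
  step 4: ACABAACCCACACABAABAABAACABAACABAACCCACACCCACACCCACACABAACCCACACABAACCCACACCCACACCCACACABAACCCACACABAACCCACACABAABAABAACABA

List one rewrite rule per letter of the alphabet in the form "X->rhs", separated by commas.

A->AC, B->CC, C->ABA

  step 0 ⇒ step 1: ACCA ⇒ AC·ABA·ABA·AC
    A ↦ AC
    C ↦ ABA
    B ↦ CC  (constrained at step 1)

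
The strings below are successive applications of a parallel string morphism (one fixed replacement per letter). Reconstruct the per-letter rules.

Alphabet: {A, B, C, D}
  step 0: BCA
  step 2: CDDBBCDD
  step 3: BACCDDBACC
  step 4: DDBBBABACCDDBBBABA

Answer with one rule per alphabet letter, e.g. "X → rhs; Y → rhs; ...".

A->DBB, B->D, C->BA, D->C

  step 3 ⇒ step 4: BACCDDBACC ⇒ D·DBB·BA·BA·C·C·D·DBB·BA·BA
    A ↦ DBB
    B ↦ D
    C ↦ BA
    D ↦ C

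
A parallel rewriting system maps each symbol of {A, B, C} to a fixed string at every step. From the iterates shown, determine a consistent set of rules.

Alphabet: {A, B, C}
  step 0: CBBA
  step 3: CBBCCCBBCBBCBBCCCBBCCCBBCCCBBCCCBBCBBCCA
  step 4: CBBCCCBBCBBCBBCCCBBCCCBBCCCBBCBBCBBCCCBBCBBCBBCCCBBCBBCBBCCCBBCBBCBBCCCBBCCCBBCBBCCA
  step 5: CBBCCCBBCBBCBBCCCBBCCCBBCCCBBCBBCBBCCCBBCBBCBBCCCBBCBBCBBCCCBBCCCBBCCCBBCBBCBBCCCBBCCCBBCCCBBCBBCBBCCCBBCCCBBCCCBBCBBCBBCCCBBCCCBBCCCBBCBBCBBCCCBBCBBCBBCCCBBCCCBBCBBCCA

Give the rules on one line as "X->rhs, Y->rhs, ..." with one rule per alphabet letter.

A->CCA, B->C, C->CBB

  step 4 ⇒ step 5: CBBCCCBBCBBCBBCCCBBCCCBBCCCBBCBBCBBCCCBBCBBCBBCCCBBCBBCBBCCCBBCBBCBBCCCBBCCCBBCBBCCA ⇒ CBB·C·C·CBB·CBB·CBB·C·C·CBB·C·C·CBB·C·C·CBB·CBB·CBB·C·C·CBB·CBB·CBB·C·C·CBB·CBB·CBB·C·C·CBB·C·C·CBB·C·C·CBB·CBB·CBB·C·C·CBB·C·C·CBB·C·C·CBB·CBB·CBB·C·C·CBB·C·C·CBB·C·C·CBB·CBB·CBB·C·C·CBB·C·C·CBB·C·C·CBB·CBB·CBB·C·C·CBB·CBB·CBB·C·C·CBB·C·C·CBB·CBB·CCA
    A ↦ CCA
    B ↦ C
    C ↦ CBB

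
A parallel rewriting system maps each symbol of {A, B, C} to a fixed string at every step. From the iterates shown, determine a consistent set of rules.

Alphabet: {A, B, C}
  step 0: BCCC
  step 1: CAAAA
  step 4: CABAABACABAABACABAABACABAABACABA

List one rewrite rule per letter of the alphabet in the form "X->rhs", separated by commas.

A->BA, B->CA, C->A

  step 0 ⇒ step 1: BCCC ⇒ CA·A·A·A
    B ↦ CA
    C ↦ A
    A ↦ BA  (constrained at step 1)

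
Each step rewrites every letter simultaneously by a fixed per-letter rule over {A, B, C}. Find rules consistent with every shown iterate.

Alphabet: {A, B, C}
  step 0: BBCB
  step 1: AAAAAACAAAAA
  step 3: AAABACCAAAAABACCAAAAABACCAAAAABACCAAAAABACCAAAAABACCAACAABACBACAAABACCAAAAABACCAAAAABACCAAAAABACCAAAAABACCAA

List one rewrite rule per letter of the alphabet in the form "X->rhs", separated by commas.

A->BAC, B->AAA, C->CAA

  step 0 ⇒ step 1: BBCB ⇒ AAA·AAA·CAA·AAA
    B ↦ AAA
    C ↦ CAA
    A ↦ BAC  (constrained at step 1)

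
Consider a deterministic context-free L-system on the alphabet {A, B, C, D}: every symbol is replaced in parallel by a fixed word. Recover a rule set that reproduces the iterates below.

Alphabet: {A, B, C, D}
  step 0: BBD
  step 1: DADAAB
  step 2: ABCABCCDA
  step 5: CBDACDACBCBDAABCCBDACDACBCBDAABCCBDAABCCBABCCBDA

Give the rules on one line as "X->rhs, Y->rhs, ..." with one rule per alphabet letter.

A->C, B->DA, C->CB, D->AB

  step 1 ⇒ step 2: DADAAB ⇒ AB·C·AB·C·C·DA
    A ↦ C
    B ↦ DA
    D ↦ AB
    C ↦ CB  (constrained at step 2)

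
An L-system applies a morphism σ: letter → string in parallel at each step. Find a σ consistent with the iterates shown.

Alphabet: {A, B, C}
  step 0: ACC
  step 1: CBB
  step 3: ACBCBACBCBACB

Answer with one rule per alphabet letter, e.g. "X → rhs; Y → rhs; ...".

A->C, B->ACB, C->B

  step 0 ⇒ step 1: ACC ⇒ C·B·B
    A ↦ C
    C ↦ B
    B ↦ ACB  (constrained at step 1)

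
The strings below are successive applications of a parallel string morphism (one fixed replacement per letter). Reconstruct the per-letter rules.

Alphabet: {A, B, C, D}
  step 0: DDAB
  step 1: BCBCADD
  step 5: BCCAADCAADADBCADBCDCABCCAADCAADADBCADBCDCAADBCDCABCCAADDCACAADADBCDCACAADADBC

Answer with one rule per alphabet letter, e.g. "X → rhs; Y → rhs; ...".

A->AD, B->D, C->CA, D->BC

  step 0 ⇒ step 1: DDAB ⇒ BC·BC·AD·D
    A ↦ AD
    B ↦ D
    D ↦ BC
    C ↦ CA  (constrained at step 1)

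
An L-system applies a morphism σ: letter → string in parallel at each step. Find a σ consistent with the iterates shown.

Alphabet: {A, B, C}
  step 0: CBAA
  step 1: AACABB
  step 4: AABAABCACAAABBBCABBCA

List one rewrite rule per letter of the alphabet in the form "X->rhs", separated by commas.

  step 0 ⇒ step 1: CBAA ⇒ AA·CA·B·B
    A ↦ B
    B ↦ CA
    C ↦ AA

A->B, B->CA, C->AA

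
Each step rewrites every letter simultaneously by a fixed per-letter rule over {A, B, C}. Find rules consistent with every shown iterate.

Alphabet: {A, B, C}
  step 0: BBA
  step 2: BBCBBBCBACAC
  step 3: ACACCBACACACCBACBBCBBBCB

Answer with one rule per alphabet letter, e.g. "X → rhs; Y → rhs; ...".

  step 2 ⇒ step 3: BBCBBBCBACAC ⇒ AC·AC·CB·AC·AC·AC·CB·AC·BB·CB·BB·CB
    A ↦ BB
    B ↦ AC
    C ↦ CB

A->BB, B->AC, C->CB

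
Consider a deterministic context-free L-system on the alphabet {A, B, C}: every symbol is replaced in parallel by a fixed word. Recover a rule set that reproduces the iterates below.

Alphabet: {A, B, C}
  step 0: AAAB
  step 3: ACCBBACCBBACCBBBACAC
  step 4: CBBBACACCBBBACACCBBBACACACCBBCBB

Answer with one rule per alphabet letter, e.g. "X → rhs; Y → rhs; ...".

A->CB, B->AC, C->B

  step 3 ⇒ step 4: ACCBBACCBBACCBBBACAC ⇒ CB·B·B·AC·AC·CB·B·B·AC·AC·CB·B·B·AC·AC·AC·CB·B·CB·B
    A ↦ CB
    B ↦ AC
    C ↦ B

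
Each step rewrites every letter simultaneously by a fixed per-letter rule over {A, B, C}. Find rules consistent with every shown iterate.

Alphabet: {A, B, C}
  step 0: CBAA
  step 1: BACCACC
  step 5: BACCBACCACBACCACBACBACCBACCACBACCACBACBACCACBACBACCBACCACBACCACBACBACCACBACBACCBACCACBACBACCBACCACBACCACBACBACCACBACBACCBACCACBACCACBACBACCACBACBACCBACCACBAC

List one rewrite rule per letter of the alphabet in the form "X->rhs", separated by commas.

A->C, B->CA, C->BAC

  step 0 ⇒ step 1: CBAA ⇒ BAC·CA·C·C
    A ↦ C
    B ↦ CA
    C ↦ BAC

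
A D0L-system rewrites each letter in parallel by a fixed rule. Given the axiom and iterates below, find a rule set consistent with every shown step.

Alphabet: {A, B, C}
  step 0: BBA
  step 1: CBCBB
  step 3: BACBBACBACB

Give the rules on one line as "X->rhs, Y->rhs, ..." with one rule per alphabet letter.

A->B, B->CB, C->A

  step 0 ⇒ step 1: BBA ⇒ CB·CB·B
    A ↦ B
    B ↦ CB
    C ↦ A  (constrained at step 1)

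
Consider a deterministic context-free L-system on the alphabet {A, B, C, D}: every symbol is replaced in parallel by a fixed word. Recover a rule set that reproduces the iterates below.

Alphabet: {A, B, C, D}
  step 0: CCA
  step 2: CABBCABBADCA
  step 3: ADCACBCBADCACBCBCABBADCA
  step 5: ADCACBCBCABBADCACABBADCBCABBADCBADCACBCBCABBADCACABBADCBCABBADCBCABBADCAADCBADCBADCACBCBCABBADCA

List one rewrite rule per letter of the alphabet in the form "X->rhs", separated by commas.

A->CA, B->CB, C->AD, D->BB

  step 2 ⇒ step 3: CABBCABBADCA ⇒ AD·CA·CB·CB·AD·CA·CB·CB·CA·BB·AD·CA
    A ↦ CA
    B ↦ CB
    C ↦ AD
    D ↦ BB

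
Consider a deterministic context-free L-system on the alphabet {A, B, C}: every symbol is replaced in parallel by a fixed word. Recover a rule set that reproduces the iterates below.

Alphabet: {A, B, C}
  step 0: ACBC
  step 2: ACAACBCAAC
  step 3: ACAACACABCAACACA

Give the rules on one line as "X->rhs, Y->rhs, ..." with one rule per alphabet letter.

A->AC, B->BC, C->A

  step 2 ⇒ step 3: ACAACBCAAC ⇒ AC·A·AC·AC·A·BC·A·AC·AC·A
    A ↦ AC
    B ↦ BC
    C ↦ A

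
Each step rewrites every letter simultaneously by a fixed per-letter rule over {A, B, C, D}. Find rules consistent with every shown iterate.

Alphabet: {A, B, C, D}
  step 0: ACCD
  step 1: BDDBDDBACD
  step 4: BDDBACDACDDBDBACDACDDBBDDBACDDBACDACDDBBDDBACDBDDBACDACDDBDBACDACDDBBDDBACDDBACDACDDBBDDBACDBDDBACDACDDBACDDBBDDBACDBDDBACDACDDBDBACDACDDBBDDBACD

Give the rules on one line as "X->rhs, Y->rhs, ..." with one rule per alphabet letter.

  step 0 ⇒ step 1: ACCD ⇒ B·DDB·DDB·ACD
    A ↦ B
    C ↦ DDB
    D ↦ ACD
    B ↦ DB  (constrained at step 1)

A->B, B->DB, C->DDB, D->ACD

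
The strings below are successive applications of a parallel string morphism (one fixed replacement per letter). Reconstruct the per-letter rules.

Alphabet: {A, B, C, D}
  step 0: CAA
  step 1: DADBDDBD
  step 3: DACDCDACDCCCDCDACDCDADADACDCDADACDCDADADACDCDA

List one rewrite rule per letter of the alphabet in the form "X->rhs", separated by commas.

A->DBD, B->C, C->DA, D->CDC

  step 0 ⇒ step 1: CAA ⇒ DA·DBD·DBD
    A ↦ DBD
    C ↦ DA
    B ↦ C  (constrained at step 1)
    D ↦ CDC  (constrained at step 1)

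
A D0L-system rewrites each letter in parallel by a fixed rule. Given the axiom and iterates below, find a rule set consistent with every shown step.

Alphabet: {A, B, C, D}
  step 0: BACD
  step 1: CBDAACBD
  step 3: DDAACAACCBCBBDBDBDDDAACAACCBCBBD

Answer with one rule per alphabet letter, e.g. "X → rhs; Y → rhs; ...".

  step 0 ⇒ step 1: BACD ⇒ CB·D·AAC·BD
    A ↦ D
    B ↦ CB
    C ↦ AAC
    D ↦ BD

A->D, B->CB, C->AAC, D->BD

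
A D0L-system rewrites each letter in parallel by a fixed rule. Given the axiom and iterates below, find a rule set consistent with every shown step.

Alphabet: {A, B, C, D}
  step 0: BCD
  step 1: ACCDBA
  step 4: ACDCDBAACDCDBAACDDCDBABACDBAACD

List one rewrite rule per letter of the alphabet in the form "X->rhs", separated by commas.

  step 0 ⇒ step 1: BCD ⇒ AC·CD·BA
    B ↦ AC
    C ↦ CD
    D ↦ BA
    A ↦ D  (constrained at step 1)

A->D, B->AC, C->CD, D->BA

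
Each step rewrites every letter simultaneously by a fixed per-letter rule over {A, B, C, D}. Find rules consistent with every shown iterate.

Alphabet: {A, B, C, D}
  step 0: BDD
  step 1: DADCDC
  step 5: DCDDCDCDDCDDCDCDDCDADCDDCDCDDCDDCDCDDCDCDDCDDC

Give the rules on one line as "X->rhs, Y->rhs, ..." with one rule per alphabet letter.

A->DB, B->DA, C->D, D->DC

  step 0 ⇒ step 1: BDD ⇒ DA·DC·DC
    B ↦ DA
    D ↦ DC
    A ↦ DB  (constrained at step 1)
    C ↦ D  (constrained at step 1)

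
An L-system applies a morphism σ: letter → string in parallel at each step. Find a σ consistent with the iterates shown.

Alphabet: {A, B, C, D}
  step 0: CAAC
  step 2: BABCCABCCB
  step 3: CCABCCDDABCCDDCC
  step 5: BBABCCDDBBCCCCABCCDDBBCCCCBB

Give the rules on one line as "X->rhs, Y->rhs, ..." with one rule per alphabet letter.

  step 2 ⇒ step 3: BABCCABCCB ⇒ CC·AB·CC·D·D·AB·CC·D·D·CC
    A ↦ AB
    B ↦ CC
    C ↦ D
    D ↦ B  (constrained at step 3)

A->AB, B->CC, C->D, D->B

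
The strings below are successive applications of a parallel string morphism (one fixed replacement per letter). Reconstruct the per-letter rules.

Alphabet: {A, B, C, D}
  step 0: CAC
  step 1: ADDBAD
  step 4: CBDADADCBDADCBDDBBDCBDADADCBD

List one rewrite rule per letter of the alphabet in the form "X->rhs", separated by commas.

  step 0 ⇒ step 1: CAC ⇒ AD·DB·AD
    A ↦ DB
    C ↦ AD
    B ↦ C  (constrained at step 1)
    D ↦ BD  (constrained at step 1)

A->DB, B->C, C->AD, D->BD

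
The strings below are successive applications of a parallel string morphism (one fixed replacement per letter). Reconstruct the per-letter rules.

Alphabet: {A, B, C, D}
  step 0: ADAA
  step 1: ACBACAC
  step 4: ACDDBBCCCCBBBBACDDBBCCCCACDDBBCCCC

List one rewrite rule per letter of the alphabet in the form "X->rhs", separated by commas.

  step 0 ⇒ step 1: ADAA ⇒ AC·B·AC·AC
    A ↦ AC
    D ↦ B
    B ↦ CC  (constrained at step 1)
    C ↦ DD  (constrained at step 1)

A->AC, B->CC, C->DD, D->B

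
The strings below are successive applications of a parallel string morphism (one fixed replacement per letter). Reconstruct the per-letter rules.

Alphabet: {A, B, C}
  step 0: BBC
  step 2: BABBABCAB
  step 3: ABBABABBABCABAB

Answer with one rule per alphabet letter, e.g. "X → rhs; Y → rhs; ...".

  step 2 ⇒ step 3: BABBABCAB ⇒ AB·B·AB·AB·B·AB·CA·B·AB
    A ↦ B
    B ↦ AB
    C ↦ CA

A->B, B->AB, C->CA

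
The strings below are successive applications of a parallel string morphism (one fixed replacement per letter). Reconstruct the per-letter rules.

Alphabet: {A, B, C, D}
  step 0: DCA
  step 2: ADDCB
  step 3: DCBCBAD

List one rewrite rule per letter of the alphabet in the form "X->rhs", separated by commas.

A->D, B->D, C->A, D->CB

  step 2 ⇒ step 3: ADDCB ⇒ D·CB·CB·A·D
    A ↦ D
    B ↦ D
    C ↦ A
    D ↦ CB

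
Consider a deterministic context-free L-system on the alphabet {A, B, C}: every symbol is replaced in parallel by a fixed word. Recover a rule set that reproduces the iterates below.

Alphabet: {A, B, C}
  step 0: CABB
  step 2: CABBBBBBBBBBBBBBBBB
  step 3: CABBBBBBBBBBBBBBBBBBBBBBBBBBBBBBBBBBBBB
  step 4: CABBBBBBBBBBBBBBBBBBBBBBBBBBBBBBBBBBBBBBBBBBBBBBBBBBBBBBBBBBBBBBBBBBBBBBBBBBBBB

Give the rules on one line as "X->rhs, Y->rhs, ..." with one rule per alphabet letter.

A->BB, B->BB, C->CAB

  step 3 ⇒ step 4: CABBBBBBBBBBBBBBBBBBBBBBBBBBBBBBBBBBBBB ⇒ CAB·BB·BB·BB·BB·BB·BB·BB·BB·BB·BB·BB·BB·BB·BB·BB·BB·BB·BB·BB·BB·BB·BB·BB·BB·BB·BB·BB·BB·BB·BB·BB·BB·BB·BB·BB·BB·BB·BB
    A ↦ BB
    B ↦ BB
    C ↦ CAB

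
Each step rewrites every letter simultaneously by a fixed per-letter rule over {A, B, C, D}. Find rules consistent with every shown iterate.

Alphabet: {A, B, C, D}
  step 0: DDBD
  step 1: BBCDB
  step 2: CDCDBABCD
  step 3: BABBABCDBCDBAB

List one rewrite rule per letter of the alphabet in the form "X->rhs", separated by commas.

  step 2 ⇒ step 3: CDCDBABCD ⇒ BA·B·BA·B·CD·B·CD·BA·B
    A ↦ B
    B ↦ CD
    C ↦ BA
    D ↦ B

A->B, B->CD, C->BA, D->B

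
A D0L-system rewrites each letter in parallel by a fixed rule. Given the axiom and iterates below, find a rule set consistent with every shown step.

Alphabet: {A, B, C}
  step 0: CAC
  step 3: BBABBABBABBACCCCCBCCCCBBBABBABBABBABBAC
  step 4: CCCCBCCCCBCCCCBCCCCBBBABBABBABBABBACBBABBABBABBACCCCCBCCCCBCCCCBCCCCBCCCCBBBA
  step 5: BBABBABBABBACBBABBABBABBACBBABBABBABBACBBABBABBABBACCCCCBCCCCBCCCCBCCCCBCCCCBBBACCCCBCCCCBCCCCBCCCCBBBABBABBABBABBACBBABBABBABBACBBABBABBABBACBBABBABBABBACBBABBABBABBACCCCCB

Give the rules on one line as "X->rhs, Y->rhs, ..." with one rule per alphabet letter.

  step 4 ⇒ step 5: CCCCBCCCCBCCCCBCCCCBBBABBABBABBABBACBBABBABBABBACCCCCBCCCCBCCCCBCCCCBCCCCBBBA ⇒ BBA·BBA·BBA·BBA·C·BBA·BBA·BBA·BBA·C·BBA·BBA·BBA·BBA·C·BBA·BBA·BBA·BBA·C·C·C·CCB·C·C·CCB·C·C·CCB·C·C·CCB·C·C·CCB·BBA·C·C·CCB·C·C·CCB·C·C·CCB·C·C·CCB·BBA·BBA·BBA·BBA·BBA·C·BBA·BBA·BBA·BBA·C·BBA·BBA·BBA·BBA·C·BBA·BBA·BBA·BBA·C·BBA·BBA·BBA·BBA·C·C·C·CCB
    A ↦ CCB
    B ↦ C
    C ↦ BBA

A->CCB, B->C, C->BBA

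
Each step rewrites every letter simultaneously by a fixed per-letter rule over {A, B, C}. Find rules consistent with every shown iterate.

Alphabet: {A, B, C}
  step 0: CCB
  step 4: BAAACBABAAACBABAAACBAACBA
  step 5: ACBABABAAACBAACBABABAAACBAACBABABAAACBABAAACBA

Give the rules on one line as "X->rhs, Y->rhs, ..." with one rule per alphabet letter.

A->BA, B->AC, C->A

  step 4 ⇒ step 5: BAAACBABAAACBABAAACBAACBA ⇒ AC·BA·BA·BA·A·AC·BA·AC·BA·BA·BA·A·AC·BA·AC·BA·BA·BA·A·AC·BA·BA·A·AC·BA
    A ↦ BA
    B ↦ AC
    C ↦ A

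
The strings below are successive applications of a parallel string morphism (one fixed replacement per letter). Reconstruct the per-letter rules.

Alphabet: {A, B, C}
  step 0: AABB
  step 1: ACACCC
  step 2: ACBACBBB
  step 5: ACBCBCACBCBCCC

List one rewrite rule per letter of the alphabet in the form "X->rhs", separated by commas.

A->AC, B->C, C->B

  step 1 ⇒ step 2: ACACCC ⇒ AC·B·AC·B·B·B
    A ↦ AC
    C ↦ B
  step 0 ⇒ step 1: AABB ⇒ AC·AC·C·C
    B ↦ C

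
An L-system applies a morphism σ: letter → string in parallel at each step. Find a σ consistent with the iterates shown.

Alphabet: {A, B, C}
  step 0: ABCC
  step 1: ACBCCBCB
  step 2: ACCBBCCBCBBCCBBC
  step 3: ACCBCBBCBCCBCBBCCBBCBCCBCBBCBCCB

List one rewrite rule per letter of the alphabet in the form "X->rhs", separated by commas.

A->AC, B->BC, C->CB

  step 2 ⇒ step 3: ACCBBCCBCBBCCBBC ⇒ AC·CB·CB·BC·BC·CB·CB·BC·CB·BC·BC·CB·CB·BC·BC·CB
    A ↦ AC
    B ↦ BC
    C ↦ CB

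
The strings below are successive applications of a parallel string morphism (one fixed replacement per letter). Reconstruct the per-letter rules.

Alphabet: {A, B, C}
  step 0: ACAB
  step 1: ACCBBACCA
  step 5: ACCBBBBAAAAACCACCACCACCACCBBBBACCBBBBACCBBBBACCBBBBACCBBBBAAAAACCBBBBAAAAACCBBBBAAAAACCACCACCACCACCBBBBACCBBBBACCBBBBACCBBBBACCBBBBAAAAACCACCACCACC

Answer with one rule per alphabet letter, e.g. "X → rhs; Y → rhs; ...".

  step 0 ⇒ step 1: ACAB ⇒ ACC·BB·ACC·A
    A ↦ ACC
    B ↦ A
    C ↦ BB

A->ACC, B->A, C->BB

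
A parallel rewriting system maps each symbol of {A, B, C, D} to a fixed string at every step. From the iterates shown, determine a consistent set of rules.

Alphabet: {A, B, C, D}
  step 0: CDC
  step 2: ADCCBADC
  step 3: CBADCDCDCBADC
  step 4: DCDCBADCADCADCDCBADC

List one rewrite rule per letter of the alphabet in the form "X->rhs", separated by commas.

  step 3 ⇒ step 4: CBADCDCDCBADC ⇒ DC·D·CB·A·DC·A·DC·A·DC·D·CB·A·DC
    A ↦ CB
    B ↦ D
    C ↦ DC
    D ↦ A

A->CB, B->D, C->DC, D->A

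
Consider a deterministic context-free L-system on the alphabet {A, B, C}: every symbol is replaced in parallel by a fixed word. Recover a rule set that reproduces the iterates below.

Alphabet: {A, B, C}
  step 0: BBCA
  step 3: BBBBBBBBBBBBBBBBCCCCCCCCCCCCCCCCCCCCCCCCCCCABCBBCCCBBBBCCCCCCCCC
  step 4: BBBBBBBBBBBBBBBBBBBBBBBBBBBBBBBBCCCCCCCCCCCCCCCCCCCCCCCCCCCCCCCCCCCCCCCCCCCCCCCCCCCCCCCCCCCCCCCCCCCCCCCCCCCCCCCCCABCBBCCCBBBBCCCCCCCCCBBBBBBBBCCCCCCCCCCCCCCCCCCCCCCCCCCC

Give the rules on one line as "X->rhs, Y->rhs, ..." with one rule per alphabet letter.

A->ABC, B->BB, C->CCC

  step 3 ⇒ step 4: BBBBBBBBBBBBBBBBCCCCCCCCCCCCCCCCCCCCCCCCCCCABCBBCCCBBBBCCCCCCCCC ⇒ BB·BB·BB·BB·BB·BB·BB·BB·BB·BB·BB·BB·BB·BB·BB·BB·CCC·CCC·CCC·CCC·CCC·CCC·CCC·CCC·CCC·CCC·CCC·CCC·CCC·CCC·CCC·CCC·CCC·CCC·CCC·CCC·CCC·CCC·CCC·CCC·CCC·CCC·CCC·ABC·BB·CCC·BB·BB·CCC·CCC·CCC·BB·BB·BB·BB·CCC·CCC·CCC·CCC·CCC·CCC·CCC·CCC·CCC
    A ↦ ABC
    B ↦ BB
    C ↦ CCC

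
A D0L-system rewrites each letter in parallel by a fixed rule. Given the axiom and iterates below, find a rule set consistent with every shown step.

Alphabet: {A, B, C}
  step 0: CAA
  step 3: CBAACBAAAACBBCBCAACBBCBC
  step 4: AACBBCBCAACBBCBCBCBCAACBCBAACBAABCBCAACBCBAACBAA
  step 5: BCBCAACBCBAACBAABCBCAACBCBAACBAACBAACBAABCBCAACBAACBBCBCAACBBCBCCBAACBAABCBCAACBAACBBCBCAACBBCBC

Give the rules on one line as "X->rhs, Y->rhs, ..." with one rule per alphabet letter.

  step 4 ⇒ step 5: AACBBCBCAACBBCBCBCBCAACBCBAACBAABCBCAACBCBAACBAA ⇒ BC·BC·AA·CB·CB·AA·CB·AA·BC·BC·AA·CB·CB·AA·CB·AA·CB·AA·CB·AA·BC·BC·AA·CB·AA·CB·BC·BC·AA·CB·BC·BC·CB·AA·CB·AA·BC·BC·AA·CB·AA·CB·BC·BC·AA·CB·BC·BC
    A ↦ BC
    B ↦ CB
    C ↦ AA

A->BC, B->CB, C->AA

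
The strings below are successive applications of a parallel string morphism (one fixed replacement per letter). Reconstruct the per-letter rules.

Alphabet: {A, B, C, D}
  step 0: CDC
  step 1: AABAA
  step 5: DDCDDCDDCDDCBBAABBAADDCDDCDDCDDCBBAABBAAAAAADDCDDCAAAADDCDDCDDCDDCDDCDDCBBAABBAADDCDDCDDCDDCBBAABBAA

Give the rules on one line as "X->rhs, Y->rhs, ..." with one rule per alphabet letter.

A->DDC, B->AA, C->AA, D->B

  step 0 ⇒ step 1: CDC ⇒ AA·B·AA
    C ↦ AA
    D ↦ B
    A ↦ DDC  (constrained at step 1)
    B ↦ AA  (constrained at step 1)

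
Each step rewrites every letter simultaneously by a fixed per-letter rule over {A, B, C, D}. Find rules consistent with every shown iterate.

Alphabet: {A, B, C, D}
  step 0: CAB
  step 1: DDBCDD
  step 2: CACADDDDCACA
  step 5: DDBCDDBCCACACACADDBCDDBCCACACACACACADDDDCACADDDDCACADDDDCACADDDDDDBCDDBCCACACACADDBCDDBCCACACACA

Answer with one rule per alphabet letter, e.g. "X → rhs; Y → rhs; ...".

A->BC, B->DD, C->DD, D->CA

  step 1 ⇒ step 2: DDBCDD ⇒ CA·CA·DD·DD·CA·CA
    B ↦ DD
    C ↦ DD
    D ↦ CA
  step 0 ⇒ step 1: CAB ⇒ DD·BC·DD
    A ↦ BC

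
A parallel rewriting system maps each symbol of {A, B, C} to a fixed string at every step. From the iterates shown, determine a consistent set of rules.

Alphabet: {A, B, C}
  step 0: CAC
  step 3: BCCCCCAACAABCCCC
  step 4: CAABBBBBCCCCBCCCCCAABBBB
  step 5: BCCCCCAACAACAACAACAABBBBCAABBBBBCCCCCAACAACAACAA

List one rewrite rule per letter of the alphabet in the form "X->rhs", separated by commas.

  step 4 ⇒ step 5: CAABBBBBCCCCBCCCCCAABBBB ⇒ B·CC·CC·CAA·CAA·CAA·CAA·CAA·B·B·B·B·CAA·B·B·B·B·B·CC·CC·CAA·CAA·CAA·CAA
    A ↦ CC
    B ↦ CAA
    C ↦ B

A->CC, B->CAA, C->B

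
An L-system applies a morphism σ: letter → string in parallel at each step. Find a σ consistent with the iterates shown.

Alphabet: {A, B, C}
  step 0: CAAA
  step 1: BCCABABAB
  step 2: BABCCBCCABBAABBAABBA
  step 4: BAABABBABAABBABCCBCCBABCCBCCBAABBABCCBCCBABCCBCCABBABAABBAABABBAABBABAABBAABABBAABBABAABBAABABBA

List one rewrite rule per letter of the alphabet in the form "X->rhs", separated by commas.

A->AB, B->BA, C->BCC

  step 1 ⇒ step 2: BCCABABAB ⇒ BA·BCC·BCC·AB·BA·AB·BA·AB·BA
    A ↦ AB
    B ↦ BA
    C ↦ BCC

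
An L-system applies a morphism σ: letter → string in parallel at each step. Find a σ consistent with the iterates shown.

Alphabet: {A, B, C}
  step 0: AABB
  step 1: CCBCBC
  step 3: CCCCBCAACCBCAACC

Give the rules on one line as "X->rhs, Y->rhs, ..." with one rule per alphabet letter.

  step 0 ⇒ step 1: AABB ⇒ C·C·BC·BC
    A ↦ C
    B ↦ BC
    C ↦ AA  (constrained at step 1)

A->C, B->BC, C->AA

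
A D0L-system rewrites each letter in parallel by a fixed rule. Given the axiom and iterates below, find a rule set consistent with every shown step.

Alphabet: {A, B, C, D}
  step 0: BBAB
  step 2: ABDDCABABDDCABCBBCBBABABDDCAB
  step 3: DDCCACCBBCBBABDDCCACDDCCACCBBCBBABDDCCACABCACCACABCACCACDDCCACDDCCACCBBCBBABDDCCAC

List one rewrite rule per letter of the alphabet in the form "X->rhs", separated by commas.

  step 2 ⇒ step 3: ABDDCABABDDCABCBBCBBABABDDCAB ⇒ DDC·CAC·CBB·CBB·AB·DDC·CAC·DDC·CAC·CBB·CBB·AB·DDC·CAC·AB·CAC·CAC·AB·CAC·CAC·DDC·CAC·DDC·CAC·CBB·CBB·AB·DDC·CAC
    A ↦ DDC
    B ↦ CAC
    C ↦ AB
    D ↦ CBB

A->DDC, B->CAC, C->AB, D->CBB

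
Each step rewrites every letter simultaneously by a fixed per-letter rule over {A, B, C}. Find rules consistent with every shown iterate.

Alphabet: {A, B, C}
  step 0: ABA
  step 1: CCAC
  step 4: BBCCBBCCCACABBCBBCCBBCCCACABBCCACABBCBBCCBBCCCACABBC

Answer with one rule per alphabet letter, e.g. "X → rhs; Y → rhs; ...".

A->C, B->CA, C->BBC

  step 0 ⇒ step 1: ABA ⇒ C·CA·C
    A ↦ C
    B ↦ CA
    C ↦ BBC  (constrained at step 1)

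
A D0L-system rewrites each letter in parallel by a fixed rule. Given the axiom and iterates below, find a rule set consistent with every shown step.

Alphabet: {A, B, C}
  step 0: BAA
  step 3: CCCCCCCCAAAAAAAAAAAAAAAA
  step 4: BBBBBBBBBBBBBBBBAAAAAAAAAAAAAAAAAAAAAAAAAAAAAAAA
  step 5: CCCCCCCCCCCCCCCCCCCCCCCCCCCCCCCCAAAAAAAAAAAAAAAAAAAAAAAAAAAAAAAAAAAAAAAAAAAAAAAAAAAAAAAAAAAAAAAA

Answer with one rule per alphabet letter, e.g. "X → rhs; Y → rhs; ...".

  step 4 ⇒ step 5: BBBBBBBBBBBBBBBBAAAAAAAAAAAAAAAAAAAAAAAAAAAAAAAA ⇒ CC·CC·CC·CC·CC·CC·CC·CC·CC·CC·CC·CC·CC·CC·CC·CC·AA·AA·AA·AA·AA·AA·AA·AA·AA·AA·AA·AA·AA·AA·AA·AA·AA·AA·AA·AA·AA·AA·AA·AA·AA·AA·AA·AA·AA·AA·AA·AA
    A ↦ AA
    B ↦ CC
  step 3 ⇒ step 4: CCCCCCCCAAAAAAAAAAAAAAAA ⇒ BB·BB·BB·BB·BB·BB·BB·BB·AA·AA·AA·AA·AA·AA·AA·AA·AA·AA·AA·AA·AA·AA·AA·AA
    C ↦ BB

A->AA, B->CC, C->BB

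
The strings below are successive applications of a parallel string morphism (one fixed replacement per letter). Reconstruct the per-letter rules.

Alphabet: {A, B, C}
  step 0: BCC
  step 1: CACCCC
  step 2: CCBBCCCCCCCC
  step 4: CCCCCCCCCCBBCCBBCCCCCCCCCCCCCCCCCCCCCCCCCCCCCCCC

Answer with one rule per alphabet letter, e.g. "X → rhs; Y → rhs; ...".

A->BB, B->CA, C->CC

  step 1 ⇒ step 2: CACCCC ⇒ CC·BB·CC·CC·CC·CC
    A ↦ BB
    C ↦ CC
  step 0 ⇒ step 1: BCC ⇒ CA·CC·CC
    B ↦ CA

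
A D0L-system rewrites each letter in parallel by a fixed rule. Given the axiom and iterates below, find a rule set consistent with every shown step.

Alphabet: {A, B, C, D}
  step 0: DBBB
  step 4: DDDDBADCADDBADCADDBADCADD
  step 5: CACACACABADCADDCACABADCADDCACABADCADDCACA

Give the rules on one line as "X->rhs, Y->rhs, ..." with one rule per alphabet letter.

  step 4 ⇒ step 5: DDDDBADCADDBADCADDBADCADD ⇒ CA·CA·CA·CA·BA·D·CA·D·D·CA·CA·BA·D·CA·D·D·CA·CA·BA·D·CA·D·D·CA·CA
    A ↦ D
    B ↦ BA
    C ↦ D
    D ↦ CA

A->D, B->BA, C->D, D->CA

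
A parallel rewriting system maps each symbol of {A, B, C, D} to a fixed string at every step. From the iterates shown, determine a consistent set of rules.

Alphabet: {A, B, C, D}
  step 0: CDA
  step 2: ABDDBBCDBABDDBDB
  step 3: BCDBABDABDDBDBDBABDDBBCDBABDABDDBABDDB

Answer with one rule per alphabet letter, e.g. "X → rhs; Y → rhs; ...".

A->BC, B->DB, C->DB, D->ABD

  step 2 ⇒ step 3: ABDDBBCDBABDDBDB ⇒ BC·DB·ABD·ABD·DB·DB·DB·ABD·DB·BC·DB·ABD·ABD·DB·ABD·DB
    A ↦ BC
    B ↦ DB
    C ↦ DB
    D ↦ ABD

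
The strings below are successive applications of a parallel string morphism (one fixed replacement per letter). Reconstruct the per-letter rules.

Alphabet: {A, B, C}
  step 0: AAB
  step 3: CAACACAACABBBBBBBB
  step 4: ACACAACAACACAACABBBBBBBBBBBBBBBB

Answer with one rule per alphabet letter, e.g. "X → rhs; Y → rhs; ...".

A->CA, B->BB, C->A

  step 3 ⇒ step 4: CAACACAACABBBBBBBB ⇒ A·CA·CA·A·CA·A·CA·CA·A·CA·BB·BB·BB·BB·BB·BB·BB·BB
    A ↦ CA
    B ↦ BB
    C ↦ A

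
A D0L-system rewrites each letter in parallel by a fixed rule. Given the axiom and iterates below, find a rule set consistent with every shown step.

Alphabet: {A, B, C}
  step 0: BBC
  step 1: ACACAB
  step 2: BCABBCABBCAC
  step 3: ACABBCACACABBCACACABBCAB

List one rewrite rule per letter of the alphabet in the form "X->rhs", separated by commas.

  step 2 ⇒ step 3: BCABBCABBCAC ⇒ AC·AB·BC·AC·AC·AB·BC·AC·AC·AB·BC·AB
    A ↦ BC
    B ↦ AC
    C ↦ AB

A->BC, B->AC, C->AB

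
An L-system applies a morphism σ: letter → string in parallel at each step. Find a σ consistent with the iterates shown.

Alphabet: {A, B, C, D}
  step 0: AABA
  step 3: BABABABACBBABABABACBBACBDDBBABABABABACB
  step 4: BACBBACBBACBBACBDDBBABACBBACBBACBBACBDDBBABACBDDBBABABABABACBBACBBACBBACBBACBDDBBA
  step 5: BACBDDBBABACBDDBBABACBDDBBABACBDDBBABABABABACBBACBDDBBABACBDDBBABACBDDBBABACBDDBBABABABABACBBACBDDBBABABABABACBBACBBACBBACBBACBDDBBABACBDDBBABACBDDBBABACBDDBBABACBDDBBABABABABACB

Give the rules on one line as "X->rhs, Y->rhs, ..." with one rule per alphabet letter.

A->CB, B->BA, C->DDB, D->BA

  step 4 ⇒ step 5: BACBBACBBACBBACBDDBBABACBBACBBACBBACBDDBBABACBDDBBABABABABACBBACBBACBBACBBACBDDBBA ⇒ BA·CB·DDB·BA·BA·CB·DDB·BA·BA·CB·DDB·BA·BA·CB·DDB·BA·BA·BA·BA·BA·CB·BA·CB·DDB·BA·BA·CB·DDB·BA·BA·CB·DDB·BA·BA·CB·DDB·BA·BA·BA·BA·BA·CB·BA·CB·DDB·BA·BA·BA·BA·BA·CB·BA·CB·BA·CB·BA·CB·BA·CB·DDB·BA·BA·CB·DDB·BA·BA·CB·DDB·BA·BA·CB·DDB·BA·BA·CB·DDB·BA·BA·BA·BA·BA·CB
    A ↦ CB
    B ↦ BA
    C ↦ DDB
    D ↦ BA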